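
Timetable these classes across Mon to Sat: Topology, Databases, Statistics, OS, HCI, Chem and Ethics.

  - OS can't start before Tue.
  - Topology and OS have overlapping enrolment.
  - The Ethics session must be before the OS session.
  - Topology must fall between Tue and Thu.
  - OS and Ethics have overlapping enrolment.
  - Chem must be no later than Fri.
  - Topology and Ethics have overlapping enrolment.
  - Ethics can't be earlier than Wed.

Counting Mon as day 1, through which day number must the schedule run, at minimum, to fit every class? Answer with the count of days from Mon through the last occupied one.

The precedence chain requires at least 2 distinct days.
Propagating the time windows through the other constraints, OS can't land before Thu — that is day 4 counting from Mon — so the schedule must run through at least 4 days.
4 works (last occupied day: Thu): for example Statistics -> Mon; OS -> Thu; Chem -> Mon; Ethics -> Wed; Topology -> Tue; HCI -> Mon; Databases -> Mon.

4 days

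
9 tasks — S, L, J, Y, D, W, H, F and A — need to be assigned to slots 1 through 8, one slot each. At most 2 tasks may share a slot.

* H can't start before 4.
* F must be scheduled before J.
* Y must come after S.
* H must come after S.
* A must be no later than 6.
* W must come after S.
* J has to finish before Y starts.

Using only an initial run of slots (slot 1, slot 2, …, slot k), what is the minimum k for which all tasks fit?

5 slots

The precedence chain requires at least 3 distinct slots.
With at most 2 per slot and 9 tasks, at least 5 slots are needed.
H can't be placed before 4, so the schedule must run through at least slot 4.
5 works (last occupied slot: 5): for example A=5; L=3; Y=3; W=2; S=1; J=2; D=4; F=1; H=4.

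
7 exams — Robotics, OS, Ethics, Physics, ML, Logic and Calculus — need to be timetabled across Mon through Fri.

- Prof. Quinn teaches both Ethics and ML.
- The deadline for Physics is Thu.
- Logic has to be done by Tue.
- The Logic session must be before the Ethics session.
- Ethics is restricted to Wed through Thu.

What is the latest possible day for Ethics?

Ethics is available from Wed; Ethics's own window allows nothing later than Thu.
Ethics at Thu is achievable: Ethics in Thu, ML in Mon, Logic in Mon, OS in Mon, Calculus in Mon, Physics in Mon, Robotics in Mon.

Thu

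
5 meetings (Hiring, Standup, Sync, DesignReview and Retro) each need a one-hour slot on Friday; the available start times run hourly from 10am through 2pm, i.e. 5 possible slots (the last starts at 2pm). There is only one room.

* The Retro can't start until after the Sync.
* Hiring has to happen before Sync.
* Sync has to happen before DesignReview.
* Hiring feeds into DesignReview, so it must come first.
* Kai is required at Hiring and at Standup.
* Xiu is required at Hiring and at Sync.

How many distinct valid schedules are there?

10

Splitting on Hiring: it can be 10am (8), 11am (2). Listing each branch's schedules as (Standup, Sync, DesignReview, Retro):
Hiring=10am: (11am,12pm,1pm,2pm) (11am,12pm,2pm,1pm) (12pm,11am,1pm,2pm) (12pm,11am,2pm,1pm) (1pm,11am,12pm,2pm) (1pm,11am,2pm,12pm) (2pm,11am,12pm,1pm) (2pm,11am,1pm,12pm) — 8.
Hiring=11am: (10am,12pm,1pm,2pm) (10am,12pm,2pm,1pm) — 2.
Summing: 8 + 2 = 10.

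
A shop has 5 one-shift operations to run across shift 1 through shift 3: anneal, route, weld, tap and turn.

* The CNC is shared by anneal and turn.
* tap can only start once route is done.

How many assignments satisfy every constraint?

Splitting on anneal: it can be shift 1 (18), shift 2 (18), shift 3 (18). Listing each branch's schedules as (route, weld, tap, turn) by shift number:
anneal=shift 1: (1,1,2,2) (1,1,2,3) (1,1,3,2) (1,1,3,3) (1,2,2,2) (1,2,2,3) (1,2,3,2) (1,2,3,3) (1,3,2,2) (1,3,2,3) (1,3,3,2) (1,3,3,3) (2,1,3,2) (2,1,3,3) (2,2,3,2) (2,2,3,3) (2,3,3,2) (2,3,3,3) — 18.
anneal=shift 2: (1,1,2,1) (1,1,2,3) (1,1,3,1) (1,1,3,3) (1,2,2,1) (1,2,2,3) (1,2,3,1) (1,2,3,3) (1,3,2,1) (1,3,2,3) (1,3,3,1) (1,3,3,3) (2,1,3,1) (2,1,3,3) (2,2,3,1) (2,2,3,3) (2,3,3,1) (2,3,3,3) — 18.
anneal=shift 3: (1,1,2,1) (1,1,2,2) (1,1,3,1) (1,1,3,2) (1,2,2,1) (1,2,2,2) (1,2,3,1) (1,2,3,2) (1,3,2,1) (1,3,2,2) (1,3,3,1) (1,3,3,2) (2,1,3,1) (2,1,3,2) (2,2,3,1) (2,2,3,2) (2,3,3,1) (2,3,3,2) — 18.
Summing: 18 + 18 + 18 = 54.

54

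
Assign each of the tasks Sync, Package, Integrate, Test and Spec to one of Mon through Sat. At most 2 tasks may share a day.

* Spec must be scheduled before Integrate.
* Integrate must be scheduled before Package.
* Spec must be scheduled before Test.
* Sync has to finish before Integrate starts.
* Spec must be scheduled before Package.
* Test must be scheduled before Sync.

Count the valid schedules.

Splitting on Sync: it can be Wed (3), Thu (3). Listing each branch's schedules as (Package, Integrate, Test, Spec):
Sync=Wed: (Fri,Thu,Tue,Mon) (Sat,Thu,Tue,Mon) (Sat,Fri,Tue,Mon) — 3.
Sync=Thu: (Sat,Fri,Tue,Mon) (Sat,Fri,Wed,Mon) (Sat,Fri,Wed,Tue) — 3.
Summing: 3 + 3 = 6.

6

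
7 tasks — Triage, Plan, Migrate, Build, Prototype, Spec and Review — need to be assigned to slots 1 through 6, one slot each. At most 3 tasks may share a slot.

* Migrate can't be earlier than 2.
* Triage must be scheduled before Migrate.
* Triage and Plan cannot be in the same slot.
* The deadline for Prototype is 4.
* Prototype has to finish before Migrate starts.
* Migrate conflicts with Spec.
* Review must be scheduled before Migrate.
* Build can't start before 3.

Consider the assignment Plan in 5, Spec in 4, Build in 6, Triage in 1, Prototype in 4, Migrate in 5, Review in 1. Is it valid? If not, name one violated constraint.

Valid

Triage must be scheduled before Migrate — holds.
Review must be scheduled before Migrate — holds.
Triage and Plan cannot be in the same slot — holds.
Build can't start before 3 — holds.
The deadline for Prototype is 4 — holds.
Prototype has to finish before Migrate starts — holds.
Migrate can't be earlier than 2 — holds.
Migrate conflicts with Spec — holds.
At most 3 tasks may share a slot — holds.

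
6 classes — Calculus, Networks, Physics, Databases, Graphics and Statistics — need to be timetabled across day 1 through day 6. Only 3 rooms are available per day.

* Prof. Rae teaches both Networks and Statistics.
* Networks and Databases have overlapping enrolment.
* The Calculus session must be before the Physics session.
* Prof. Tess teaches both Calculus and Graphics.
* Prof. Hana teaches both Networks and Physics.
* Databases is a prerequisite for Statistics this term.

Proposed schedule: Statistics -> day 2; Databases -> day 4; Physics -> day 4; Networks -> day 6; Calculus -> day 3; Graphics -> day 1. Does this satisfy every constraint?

Networks and Databases have overlapping enrolment — holds.
Prof. Tess teaches both Calculus and Graphics — holds.
Databases is a prerequisite for Statistics this term — violated.
The Calculus session must be before the Physics session — holds.
Prof. Rae teaches both Networks and Statistics — holds.
Only 3 rooms are available per day — holds.
Prof. Hana teaches both Networks and Physics — holds.

Invalid. Databases is a prerequisite for Statistics this term.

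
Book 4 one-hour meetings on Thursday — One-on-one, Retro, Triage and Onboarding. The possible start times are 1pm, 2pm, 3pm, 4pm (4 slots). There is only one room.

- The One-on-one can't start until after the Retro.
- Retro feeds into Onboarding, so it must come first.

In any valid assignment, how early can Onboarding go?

2pm

Precedence pushes Onboarding to at least 2pm.
Onboarding at 2pm is achievable: Triage -> 4pm; One-on-one -> 3pm; Onboarding -> 2pm; Retro -> 1pm.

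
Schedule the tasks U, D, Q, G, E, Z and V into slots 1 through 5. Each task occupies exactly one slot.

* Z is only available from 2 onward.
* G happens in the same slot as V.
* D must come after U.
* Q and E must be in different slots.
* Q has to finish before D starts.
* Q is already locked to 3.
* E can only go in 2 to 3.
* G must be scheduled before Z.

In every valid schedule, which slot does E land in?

E's window is 2–3.
Q is fixed at 3, and E can't share a slot with Q.
So E must be 2.

2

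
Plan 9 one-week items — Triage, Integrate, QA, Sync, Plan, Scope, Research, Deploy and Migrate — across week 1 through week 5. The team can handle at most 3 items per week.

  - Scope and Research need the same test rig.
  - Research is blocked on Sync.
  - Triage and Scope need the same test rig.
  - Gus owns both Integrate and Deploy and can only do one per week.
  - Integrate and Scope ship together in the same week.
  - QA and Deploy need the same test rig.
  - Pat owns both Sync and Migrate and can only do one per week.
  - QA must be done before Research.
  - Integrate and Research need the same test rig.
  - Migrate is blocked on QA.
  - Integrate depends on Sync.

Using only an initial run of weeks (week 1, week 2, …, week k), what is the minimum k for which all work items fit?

The precedence chain requires at least 2 distinct weeks.
With at most 3 per week and 9 work items, at least 3 weeks are needed.
3 works (last occupied week: week 3): for example Migrate -> week 2, Plan -> week 3, Sync -> week 1, Triage -> week 1, Integrate -> week 3, Research -> week 2, Scope -> week 3, Deploy -> week 2, QA -> week 1.

3 weeks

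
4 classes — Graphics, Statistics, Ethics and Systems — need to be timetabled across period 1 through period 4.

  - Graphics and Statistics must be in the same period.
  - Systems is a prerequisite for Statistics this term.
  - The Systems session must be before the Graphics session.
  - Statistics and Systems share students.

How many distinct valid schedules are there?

Splitting on Graphics: it can be period 2 (4), period 3 (8), period 4 (12). Listing each branch's schedules as (Statistics, Ethics, Systems) by period number:
Graphics=period 2: (2,1,1) (2,2,1) (2,3,1) (2,4,1) — 4.
Graphics=period 3: (3,1,1) (3,1,2) (3,2,1) (3,2,2) (3,3,1) (3,3,2) (3,4,1) (3,4,2) — 8.
Graphics=period 4: (4,1,1) (4,1,2) (4,1,3) (4,2,1) (4,2,2) (4,2,3) (4,3,1) (4,3,2) (4,3,3) (4,4,1) (4,4,2) (4,4,3) — 12.
Summing: 4 + 8 + 12 = 24.

24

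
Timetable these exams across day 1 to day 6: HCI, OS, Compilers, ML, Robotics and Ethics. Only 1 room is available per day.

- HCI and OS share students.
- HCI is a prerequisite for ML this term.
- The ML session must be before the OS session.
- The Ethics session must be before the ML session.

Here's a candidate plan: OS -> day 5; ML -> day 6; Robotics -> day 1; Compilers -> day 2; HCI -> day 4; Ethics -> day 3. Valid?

The Ethics session must be before the ML session — holds.
HCI and OS share students — holds.
The ML session must be before the OS session — violated.
Only 1 room is available per day — holds.
HCI is a prerequisite for ML this term — holds.

Invalid. The ML session must be before the OS session.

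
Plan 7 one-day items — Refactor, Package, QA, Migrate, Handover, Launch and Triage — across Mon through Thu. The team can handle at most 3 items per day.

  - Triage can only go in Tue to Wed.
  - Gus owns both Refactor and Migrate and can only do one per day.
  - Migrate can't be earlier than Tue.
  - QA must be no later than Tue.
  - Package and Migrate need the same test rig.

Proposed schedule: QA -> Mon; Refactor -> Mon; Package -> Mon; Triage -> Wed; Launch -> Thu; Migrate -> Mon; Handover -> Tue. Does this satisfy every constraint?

Invalid. Package and Migrate need the same test rig.

QA must be no later than Tue — holds.
Package and Migrate need the same test rig — violated.
Triage can only go in Tue to Wed — holds.
Migrate can't be earlier than Tue — violated.
The team can handle at most 3 items per day — violated.
Gus owns both Refactor and Migrate and can only do one per day — violated.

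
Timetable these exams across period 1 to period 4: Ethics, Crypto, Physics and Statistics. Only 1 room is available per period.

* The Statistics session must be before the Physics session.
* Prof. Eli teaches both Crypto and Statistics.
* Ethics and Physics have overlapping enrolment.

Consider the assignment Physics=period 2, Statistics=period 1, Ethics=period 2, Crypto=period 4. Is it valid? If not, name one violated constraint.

No. Only 1 room is available per period is not satisfied.

The Statistics session must be before the Physics session — holds.
Prof. Eli teaches both Crypto and Statistics — holds.
Only 1 room is available per period — violated.
Ethics and Physics have overlapping enrolment — violated.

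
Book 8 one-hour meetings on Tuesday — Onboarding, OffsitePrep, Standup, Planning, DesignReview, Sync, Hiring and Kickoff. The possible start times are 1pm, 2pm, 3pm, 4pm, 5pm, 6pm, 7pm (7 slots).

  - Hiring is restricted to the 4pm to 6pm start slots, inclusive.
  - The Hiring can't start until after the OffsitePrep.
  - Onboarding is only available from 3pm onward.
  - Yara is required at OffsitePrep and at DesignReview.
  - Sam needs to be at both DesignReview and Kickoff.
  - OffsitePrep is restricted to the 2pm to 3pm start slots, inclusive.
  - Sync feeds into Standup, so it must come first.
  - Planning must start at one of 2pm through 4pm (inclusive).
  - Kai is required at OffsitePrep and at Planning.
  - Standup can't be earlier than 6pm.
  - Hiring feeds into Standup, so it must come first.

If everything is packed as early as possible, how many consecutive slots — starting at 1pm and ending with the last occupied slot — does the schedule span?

6

The precedence chain requires at least 3 distinct slots.
Standup can't be placed before 6pm — that is slot 6 counting from 1pm — so the schedule must run through at least 6 slots.
6 works (last occupied slot: 6pm): for example Sync=1pm; Standup=6pm; Kickoff=2pm; Planning=3pm; OffsitePrep=2pm; Hiring=4pm; Onboarding=3pm; DesignReview=1pm.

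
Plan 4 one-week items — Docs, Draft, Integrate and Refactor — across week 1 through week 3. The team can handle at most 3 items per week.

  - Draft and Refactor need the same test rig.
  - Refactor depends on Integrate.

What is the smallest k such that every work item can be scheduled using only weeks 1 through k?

2 weeks

The precedence chain requires at least 2 distinct weeks.
With at most 3 per week and 4 work items, at least 2 weeks are needed.
2 works (last occupied week: week 2): for example Integrate in week 1; Draft in week 1; Refactor in week 2; Docs in week 1.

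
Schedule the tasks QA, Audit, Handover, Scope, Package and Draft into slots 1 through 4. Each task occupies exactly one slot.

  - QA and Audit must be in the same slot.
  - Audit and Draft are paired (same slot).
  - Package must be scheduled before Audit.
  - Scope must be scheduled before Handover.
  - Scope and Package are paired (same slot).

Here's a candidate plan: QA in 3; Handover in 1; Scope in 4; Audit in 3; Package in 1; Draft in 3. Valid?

No — it violates: Scope must be scheduled before Handover

Package must be scheduled before Audit — holds.
Scope and Package are paired (same slot) — violated.
Audit and Draft are paired (same slot) — holds.
QA and Audit must be in the same slot — holds.
Scope must be scheduled before Handover — violated.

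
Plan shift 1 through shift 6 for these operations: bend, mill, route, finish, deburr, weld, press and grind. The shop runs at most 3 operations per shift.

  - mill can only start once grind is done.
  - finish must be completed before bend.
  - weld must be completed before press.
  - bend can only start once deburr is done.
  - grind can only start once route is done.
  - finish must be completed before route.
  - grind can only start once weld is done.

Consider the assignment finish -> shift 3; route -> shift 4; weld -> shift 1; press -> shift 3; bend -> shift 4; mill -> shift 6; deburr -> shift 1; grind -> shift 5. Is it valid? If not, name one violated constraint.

Yes, all constraints hold

The shop runs at most 3 operations per shift — holds.
grind can only start once route is done — holds.
bend can only start once deburr is done — holds.
mill can only start once grind is done — holds.
weld must be completed before press — holds.
grind can only start once weld is done — holds.
finish must be completed before bend — holds.
finish must be completed before route — holds.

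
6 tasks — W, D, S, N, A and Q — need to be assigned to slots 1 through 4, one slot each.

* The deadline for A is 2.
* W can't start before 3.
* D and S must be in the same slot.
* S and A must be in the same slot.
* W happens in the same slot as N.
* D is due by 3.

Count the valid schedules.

16

Splitting on W: it can be 3 (8), 4 (8). Listing each branch's schedules as (D, S, N, A, Q):
W=3: (1,1,3,1,1) (1,1,3,1,2) (1,1,3,1,3) (1,1,3,1,4) (2,2,3,2,1) (2,2,3,2,2) (2,2,3,2,3) (2,2,3,2,4) — 8.
W=4: (1,1,4,1,1) (1,1,4,1,2) (1,1,4,1,3) (1,1,4,1,4) (2,2,4,2,1) (2,2,4,2,2) (2,2,4,2,3) (2,2,4,2,4) — 8.
Summing: 8 + 8 = 16.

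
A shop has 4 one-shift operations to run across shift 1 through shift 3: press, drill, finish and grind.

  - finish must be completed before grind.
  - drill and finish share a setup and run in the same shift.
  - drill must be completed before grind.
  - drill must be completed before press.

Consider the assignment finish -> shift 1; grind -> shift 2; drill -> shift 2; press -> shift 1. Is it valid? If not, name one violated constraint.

drill must be completed before press — violated.
drill must be completed before grind — violated.
drill and finish share a setup and run in the same shift — violated.
finish must be completed before grind — holds.

Invalid. drill must be completed before press.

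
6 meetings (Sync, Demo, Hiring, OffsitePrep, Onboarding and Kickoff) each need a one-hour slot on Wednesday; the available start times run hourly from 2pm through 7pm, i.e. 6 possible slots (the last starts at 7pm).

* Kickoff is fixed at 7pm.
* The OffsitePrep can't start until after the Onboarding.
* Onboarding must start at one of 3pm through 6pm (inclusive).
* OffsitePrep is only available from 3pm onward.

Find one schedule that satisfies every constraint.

Kickoff=7pm; Hiring=2pm; OffsitePrep=4pm; Sync=2pm; Demo=2pm; Onboarding=3pm

Checking: Onboarding(3pm) before OffsitePrep(4pm); OffsitePrep=4pm in [3pm,7pm]; Kickoff=7pm in [7pm,7pm]; Onboarding=3pm in [3pm,6pm].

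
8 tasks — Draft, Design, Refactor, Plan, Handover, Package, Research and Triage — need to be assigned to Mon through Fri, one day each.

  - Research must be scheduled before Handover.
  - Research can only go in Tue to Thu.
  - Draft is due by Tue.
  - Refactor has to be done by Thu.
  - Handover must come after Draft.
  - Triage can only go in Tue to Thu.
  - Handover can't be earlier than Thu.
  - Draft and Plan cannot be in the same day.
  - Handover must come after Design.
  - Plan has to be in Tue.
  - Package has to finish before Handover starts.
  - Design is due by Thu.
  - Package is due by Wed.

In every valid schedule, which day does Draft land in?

Draft's window is Mon–Tue.
Plan is fixed at Tue, and Draft can't share a day with Plan.
So Draft must be Mon.

Mon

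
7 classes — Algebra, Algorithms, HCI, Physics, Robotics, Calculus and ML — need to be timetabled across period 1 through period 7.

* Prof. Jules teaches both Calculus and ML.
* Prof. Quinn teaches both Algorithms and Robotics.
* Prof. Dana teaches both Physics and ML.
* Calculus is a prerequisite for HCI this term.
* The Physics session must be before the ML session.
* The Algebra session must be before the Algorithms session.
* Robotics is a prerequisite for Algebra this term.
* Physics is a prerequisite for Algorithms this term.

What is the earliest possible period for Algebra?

Precedence pushes Algebra to at least period 2; downstream work caps Algebra at period 6.
Algebra at period 2 is achievable: Algebra=period 2; HCI=period 2; Algorithms=period 3; Physics=period 1; Robotics=period 1; ML=period 2; Calculus=period 1.

period 2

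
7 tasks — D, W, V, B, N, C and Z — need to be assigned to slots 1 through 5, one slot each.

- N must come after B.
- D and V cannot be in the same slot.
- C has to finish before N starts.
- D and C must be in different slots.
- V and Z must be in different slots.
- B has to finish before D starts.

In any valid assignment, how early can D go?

Precedence pushes D to at least 2.
D at 2 is achievable: C -> 1; B -> 1; Z -> 2; N -> 2; D -> 2; V -> 1; W -> 1.

2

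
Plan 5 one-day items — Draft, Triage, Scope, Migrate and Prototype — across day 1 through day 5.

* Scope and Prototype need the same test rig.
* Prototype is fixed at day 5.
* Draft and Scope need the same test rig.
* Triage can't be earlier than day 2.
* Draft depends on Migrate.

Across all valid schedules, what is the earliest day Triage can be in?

day 2

Triage is available from day 2.
Triage at day 2 is achievable: Draft in day 2, Prototype in day 5, Triage in day 2, Scope in day 1, Migrate in day 1.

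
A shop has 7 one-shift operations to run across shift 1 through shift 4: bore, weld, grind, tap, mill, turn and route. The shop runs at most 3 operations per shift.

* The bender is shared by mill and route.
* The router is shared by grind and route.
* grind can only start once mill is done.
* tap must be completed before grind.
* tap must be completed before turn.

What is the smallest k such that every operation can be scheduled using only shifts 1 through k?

3

The precedence chain requires at least 2 distinct shifts.
With at most 3 per shift and 7 operations, at least 3 shifts are needed.
3 works (last occupied shift: shift 3): for example tap in shift 1; turn in shift 2; route in shift 3; grind in shift 2; mill in shift 1; bore in shift 1; weld in shift 2.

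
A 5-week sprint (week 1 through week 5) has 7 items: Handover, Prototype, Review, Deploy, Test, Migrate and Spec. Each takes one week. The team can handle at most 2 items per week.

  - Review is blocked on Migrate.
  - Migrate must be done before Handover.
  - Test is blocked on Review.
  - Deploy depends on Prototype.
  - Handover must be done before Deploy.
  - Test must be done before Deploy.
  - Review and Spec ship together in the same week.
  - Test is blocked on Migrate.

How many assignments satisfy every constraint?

18

Splitting on Handover: it can be week 2 (3), week 3 (6), week 4 (9). Listing each branch's schedules as (Prototype, Review, Deploy, Test, Migrate, Spec) by week number:
Handover=week 2: (1,3,5,4,1,3) (2,3,5,4,1,3) (4,3,5,4,1,3) — 3.
Handover=week 3: (1,2,4,3,1,2) (1,2,5,3,1,2) (1,2,5,4,1,2) (3,2,5,4,1,2) (4,2,5,3,1,2) (4,2,5,4,1,2) — 6.
Handover=week 4: (1,2,5,3,1,2) (1,2,5,4,1,2) (1,3,5,4,1,3) (1,3,5,4,2,3) (2,3,5,4,1,3) (2,3,5,4,2,3) (3,2,5,3,1,2) (3,2,5,4,1,2) (4,2,5,3,1,2) — 9.
Summing: 3 + 6 + 9 = 18.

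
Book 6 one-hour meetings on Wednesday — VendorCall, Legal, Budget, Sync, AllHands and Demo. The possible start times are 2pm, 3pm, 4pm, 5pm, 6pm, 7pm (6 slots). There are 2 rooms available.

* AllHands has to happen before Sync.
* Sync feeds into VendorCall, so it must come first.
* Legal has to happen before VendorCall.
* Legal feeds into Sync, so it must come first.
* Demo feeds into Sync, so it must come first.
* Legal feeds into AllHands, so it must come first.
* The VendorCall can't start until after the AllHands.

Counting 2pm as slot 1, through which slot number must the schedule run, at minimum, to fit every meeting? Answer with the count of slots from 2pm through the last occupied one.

4 slots

The precedence chain requires at least 4 distinct slots.
With at most 2 per slot and 6 meetings, at least 3 slots are needed.
4 works (last occupied slot: 5pm): for example VendorCall=5pm, AllHands=3pm, Demo=2pm, Budget=3pm, Legal=2pm, Sync=4pm.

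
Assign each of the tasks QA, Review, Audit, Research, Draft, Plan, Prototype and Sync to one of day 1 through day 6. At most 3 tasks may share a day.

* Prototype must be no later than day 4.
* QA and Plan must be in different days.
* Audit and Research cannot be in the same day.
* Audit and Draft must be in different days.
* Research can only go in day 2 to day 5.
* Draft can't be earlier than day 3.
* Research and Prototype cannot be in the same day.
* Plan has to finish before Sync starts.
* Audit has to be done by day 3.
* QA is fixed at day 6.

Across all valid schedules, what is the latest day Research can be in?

day 5

Research is available from day 2; Research's own window allows nothing later than day 5.
Research at day 5 is achievable: Research=day 5, QA=day 6, Review=day 2, Prototype=day 1, Plan=day 1, Audit=day 1, Sync=day 2, Draft=day 3.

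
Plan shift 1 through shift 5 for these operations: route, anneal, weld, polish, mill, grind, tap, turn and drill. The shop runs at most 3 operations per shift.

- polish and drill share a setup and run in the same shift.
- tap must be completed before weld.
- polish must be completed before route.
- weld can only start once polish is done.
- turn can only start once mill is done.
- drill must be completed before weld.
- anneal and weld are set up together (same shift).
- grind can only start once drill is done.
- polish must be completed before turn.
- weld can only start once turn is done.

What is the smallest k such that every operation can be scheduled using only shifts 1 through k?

The precedence chain requires at least 3 distinct shifts.
With at most 3 per shift and 9 operations, at least 3 shifts are needed.
3 works (last occupied shift: shift 3): for example tap=shift 2, drill=shift 1, grind=shift 3, route=shift 2, weld=shift 3, polish=shift 1, turn=shift 2, anneal=shift 3, mill=shift 1.

3 shifts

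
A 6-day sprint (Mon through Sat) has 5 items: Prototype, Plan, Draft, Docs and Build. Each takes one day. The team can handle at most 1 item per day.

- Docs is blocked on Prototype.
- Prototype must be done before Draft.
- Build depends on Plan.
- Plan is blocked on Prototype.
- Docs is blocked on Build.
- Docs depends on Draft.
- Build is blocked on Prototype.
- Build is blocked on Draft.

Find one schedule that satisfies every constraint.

Build=Thu; Plan=Wed; Docs=Fri; Prototype=Mon; Draft=Tue

Checking: Build(Thu) before Docs(Fri); Plan(Wed) before Build(Thu); Prototype(Mon) before Draft(Tue); Prototype(Mon) before Plan(Wed); Prototype(Mon) before Docs(Fri); Draft(Tue) before Docs(Fri); Prototype(Mon) before Build(Thu); Draft(Tue) before Build(Thu); max 1 per day (cap 1).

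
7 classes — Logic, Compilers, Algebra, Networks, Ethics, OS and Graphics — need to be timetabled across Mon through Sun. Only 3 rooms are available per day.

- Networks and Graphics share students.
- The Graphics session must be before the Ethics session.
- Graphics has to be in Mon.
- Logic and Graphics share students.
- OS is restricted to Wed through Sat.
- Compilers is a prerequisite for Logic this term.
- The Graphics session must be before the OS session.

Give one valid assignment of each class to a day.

Ethics -> Tue, OS -> Wed, Algebra -> Mon, Compilers -> Mon, Networks -> Tue, Graphics -> Mon, Logic -> Tue

Checking: Graphics(Mon) before Ethics(Tue); Graphics(Mon) before OS(Wed); Compilers(Mon) before Logic(Tue); Logic(Tue) != Graphics(Mon); Networks(Tue) != Graphics(Mon); OS=Wed in [Wed,Sat]; Graphics=Mon in [Mon,Mon]; max 3 per day (cap 3).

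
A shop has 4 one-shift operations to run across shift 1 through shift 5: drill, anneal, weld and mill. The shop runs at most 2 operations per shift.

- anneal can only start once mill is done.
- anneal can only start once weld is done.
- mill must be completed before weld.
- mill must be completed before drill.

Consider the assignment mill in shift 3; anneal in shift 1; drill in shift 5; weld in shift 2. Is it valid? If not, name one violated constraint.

Invalid. anneal can only start once mill is done.

mill must be completed before drill — holds.
anneal can only start once weld is done — violated.
anneal can only start once mill is done — violated.
mill must be completed before weld — violated.
The shop runs at most 2 operations per shift — holds.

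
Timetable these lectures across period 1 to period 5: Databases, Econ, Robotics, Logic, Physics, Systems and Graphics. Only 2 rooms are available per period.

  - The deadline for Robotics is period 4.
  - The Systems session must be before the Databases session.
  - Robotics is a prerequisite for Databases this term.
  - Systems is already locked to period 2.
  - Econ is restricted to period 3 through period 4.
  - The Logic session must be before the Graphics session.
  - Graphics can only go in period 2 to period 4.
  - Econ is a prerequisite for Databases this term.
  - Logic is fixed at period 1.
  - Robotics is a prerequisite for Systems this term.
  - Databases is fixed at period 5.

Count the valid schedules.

20

Splitting on Econ: it can be period 3 (10), period 4 (10). Listing each branch's schedules as (Databases, Robotics, Logic, Physics, Systems, Graphics) by period number:
Econ=period 3: (5,1,1,2,2,3) (5,1,1,2,2,4) (5,1,1,3,2,2) (5,1,1,3,2,4) (5,1,1,4,2,2) (5,1,1,4,2,3) (5,1,1,4,2,4) (5,1,1,5,2,2) (5,1,1,5,2,3) (5,1,1,5,2,4) — 10.
Econ=period 4: (5,1,1,2,2,3) (5,1,1,2,2,4) (5,1,1,3,2,2) (5,1,1,3,2,3) (5,1,1,3,2,4) (5,1,1,4,2,2) (5,1,1,4,2,3) (5,1,1,5,2,2) (5,1,1,5,2,3) (5,1,1,5,2,4) — 10.
Summing: 10 + 10 = 20.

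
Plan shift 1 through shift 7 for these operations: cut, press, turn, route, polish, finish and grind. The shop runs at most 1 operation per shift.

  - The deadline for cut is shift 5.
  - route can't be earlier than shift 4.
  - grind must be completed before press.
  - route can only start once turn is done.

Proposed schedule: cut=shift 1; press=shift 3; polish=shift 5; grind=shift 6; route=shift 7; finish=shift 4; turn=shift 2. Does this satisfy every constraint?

grind must be completed before press — violated.
route can only start once turn is done — holds.
route can't be earlier than shift 4 — holds.
The deadline for cut is shift 5 — holds.
The shop runs at most 1 operation per shift — holds.

No — it violates: grind must be completed before press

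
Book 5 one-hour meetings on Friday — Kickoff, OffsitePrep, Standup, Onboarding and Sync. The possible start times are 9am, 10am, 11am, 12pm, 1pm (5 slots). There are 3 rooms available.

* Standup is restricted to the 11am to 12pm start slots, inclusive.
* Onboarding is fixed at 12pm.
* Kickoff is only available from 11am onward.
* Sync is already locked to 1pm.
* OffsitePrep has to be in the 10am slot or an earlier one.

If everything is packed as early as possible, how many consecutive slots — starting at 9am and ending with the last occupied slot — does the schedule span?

5 slots

With at most 3 per slot and 5 meetings, at least 2 slots are needed.
Sync can't be placed before 1pm — that is slot 5 counting from 9am — so the schedule must run through at least 5 slots.
5 works (last occupied slot: 1pm): for example Onboarding in 12pm, OffsitePrep in 9am, Standup in 11am, Kickoff in 11am, Sync in 1pm.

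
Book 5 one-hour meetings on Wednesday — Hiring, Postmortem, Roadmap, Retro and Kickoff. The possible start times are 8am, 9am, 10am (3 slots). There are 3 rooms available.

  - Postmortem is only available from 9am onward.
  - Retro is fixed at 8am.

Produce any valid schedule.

Hiring in 8am; Kickoff in 9am; Retro in 8am; Postmortem in 9am; Roadmap in 8am

Checking: Postmortem=9am in [9am,10am]; Retro=8am in [8am,8am]; max 3 per slot (cap 3).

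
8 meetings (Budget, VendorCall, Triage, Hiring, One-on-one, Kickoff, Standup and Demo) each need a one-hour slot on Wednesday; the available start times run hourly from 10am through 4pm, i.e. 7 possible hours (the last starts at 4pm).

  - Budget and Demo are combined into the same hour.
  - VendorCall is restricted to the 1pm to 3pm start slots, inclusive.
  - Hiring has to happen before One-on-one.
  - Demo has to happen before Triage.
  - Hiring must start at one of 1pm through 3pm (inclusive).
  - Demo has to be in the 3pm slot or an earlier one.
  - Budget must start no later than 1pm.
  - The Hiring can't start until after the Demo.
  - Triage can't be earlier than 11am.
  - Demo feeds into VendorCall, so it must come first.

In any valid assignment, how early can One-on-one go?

2pm

Precedence pushes One-on-one to at least 2pm.
One-on-one at 2pm is achievable: Demo in 10am; Kickoff in 10am; Hiring in 1pm; Triage in 11am; VendorCall in 1pm; Budget in 10am; Standup in 10am; One-on-one in 2pm.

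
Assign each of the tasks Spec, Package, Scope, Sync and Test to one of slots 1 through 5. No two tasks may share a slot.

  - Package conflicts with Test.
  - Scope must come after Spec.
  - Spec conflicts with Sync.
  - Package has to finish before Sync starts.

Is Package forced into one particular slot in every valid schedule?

No

Package can be 1 (e.g. Sync -> 4, Test -> 5, Package -> 1, Scope -> 3, Spec -> 2) or 2 (e.g. Spec in 1; Sync in 4; Scope in 3; Package in 2; Test in 5).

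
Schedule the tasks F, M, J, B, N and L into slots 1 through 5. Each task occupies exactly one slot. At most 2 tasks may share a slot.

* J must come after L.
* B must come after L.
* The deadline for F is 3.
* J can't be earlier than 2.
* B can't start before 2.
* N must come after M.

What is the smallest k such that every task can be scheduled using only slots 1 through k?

3

The precedence chain requires at least 2 distinct slots.
With at most 2 per slot and 6 tasks, at least 3 slots are needed.
3 works (last occupied slot: 3): for example F -> 3, L -> 1, N -> 3, B -> 2, M -> 1, J -> 2.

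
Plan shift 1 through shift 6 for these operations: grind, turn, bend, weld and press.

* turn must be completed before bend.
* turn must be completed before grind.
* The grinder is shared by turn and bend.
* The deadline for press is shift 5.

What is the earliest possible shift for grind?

Precedence pushes grind to at least shift 2.
grind at shift 2 is achievable: grind in shift 2, press in shift 1, weld in shift 1, bend in shift 2, turn in shift 1.

shift 2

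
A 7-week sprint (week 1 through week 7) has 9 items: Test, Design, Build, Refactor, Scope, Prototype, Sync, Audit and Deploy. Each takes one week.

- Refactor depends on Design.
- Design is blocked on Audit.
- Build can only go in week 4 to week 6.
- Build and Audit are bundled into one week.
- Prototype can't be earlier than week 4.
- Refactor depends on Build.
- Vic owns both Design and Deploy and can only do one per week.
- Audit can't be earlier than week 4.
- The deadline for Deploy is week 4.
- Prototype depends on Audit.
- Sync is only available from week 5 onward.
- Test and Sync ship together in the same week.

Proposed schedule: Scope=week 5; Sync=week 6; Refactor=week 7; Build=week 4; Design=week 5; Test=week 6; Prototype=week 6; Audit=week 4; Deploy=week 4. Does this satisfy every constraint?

Refactor depends on Design — holds.
Vic owns both Design and Deploy and can only do one per week — holds.
Build can only go in week 4 to week 6 — holds.
Refactor depends on Build — holds.
Prototype depends on Audit — holds.
Test and Sync ship together in the same week — holds.
Prototype can't be earlier than week 4 — holds.
Design is blocked on Audit — holds.
Build and Audit are bundled into one week — holds.
Sync is only available from week 5 onward — holds.
The deadline for Deploy is week 4 — holds.
Audit can't be earlier than week 4 — holds.

Yes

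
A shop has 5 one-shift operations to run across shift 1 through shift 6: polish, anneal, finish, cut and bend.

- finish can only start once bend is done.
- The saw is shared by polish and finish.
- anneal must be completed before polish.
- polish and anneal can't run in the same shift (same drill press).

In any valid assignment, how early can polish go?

shift 2

Precedence pushes polish to at least shift 2.
polish at shift 2 is achievable: finish -> shift 3; cut -> shift 1; polish -> shift 2; anneal -> shift 1; bend -> shift 1.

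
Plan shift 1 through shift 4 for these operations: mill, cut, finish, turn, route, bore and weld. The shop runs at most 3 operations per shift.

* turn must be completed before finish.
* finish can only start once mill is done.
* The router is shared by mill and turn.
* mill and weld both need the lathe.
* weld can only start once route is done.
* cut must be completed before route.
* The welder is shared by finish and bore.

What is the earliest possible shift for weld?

shift 3

Precedence pushes weld to at least shift 3.
weld at shift 3 is achievable: weld -> shift 3, bore -> shift 1, mill -> shift 1, turn -> shift 2, route -> shift 2, finish -> shift 3, cut -> shift 1.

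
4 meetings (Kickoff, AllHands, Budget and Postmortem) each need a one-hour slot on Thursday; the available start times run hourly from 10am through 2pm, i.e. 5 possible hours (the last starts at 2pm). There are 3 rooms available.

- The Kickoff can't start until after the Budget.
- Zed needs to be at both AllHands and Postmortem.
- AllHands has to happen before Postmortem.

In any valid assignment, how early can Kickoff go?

Precedence pushes Kickoff to at least 11am.
Kickoff at 11am is achievable: AllHands -> 10am; Budget -> 10am; Postmortem -> 11am; Kickoff -> 11am.

11am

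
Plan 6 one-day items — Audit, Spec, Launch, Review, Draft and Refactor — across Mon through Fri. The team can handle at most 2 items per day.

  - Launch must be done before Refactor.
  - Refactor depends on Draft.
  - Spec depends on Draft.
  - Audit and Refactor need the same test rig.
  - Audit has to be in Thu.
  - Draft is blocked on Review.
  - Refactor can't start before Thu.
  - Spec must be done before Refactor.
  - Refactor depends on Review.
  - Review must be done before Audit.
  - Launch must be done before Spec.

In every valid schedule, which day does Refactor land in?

Refactor's window is Thu–Fri.
Audit is fixed at Thu, and Refactor can't share a day with Audit.
So Refactor must be Fri.

Fri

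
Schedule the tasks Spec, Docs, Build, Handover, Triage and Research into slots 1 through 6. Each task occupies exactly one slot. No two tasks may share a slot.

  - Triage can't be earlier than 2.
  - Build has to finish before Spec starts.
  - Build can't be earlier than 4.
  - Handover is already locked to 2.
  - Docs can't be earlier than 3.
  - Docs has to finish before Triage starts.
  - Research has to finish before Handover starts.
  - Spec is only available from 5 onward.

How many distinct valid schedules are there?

3

Enumerating: Research in 1, Handover in 2, Spec in 5, Docs in 3, Build in 4, Triage in 6 | Triage -> 5, Research -> 1, Spec -> 6, Handover -> 2, Docs -> 3, Build -> 4 | Spec=6; Build=5; Triage=4; Docs=3; Handover=2; Research=1.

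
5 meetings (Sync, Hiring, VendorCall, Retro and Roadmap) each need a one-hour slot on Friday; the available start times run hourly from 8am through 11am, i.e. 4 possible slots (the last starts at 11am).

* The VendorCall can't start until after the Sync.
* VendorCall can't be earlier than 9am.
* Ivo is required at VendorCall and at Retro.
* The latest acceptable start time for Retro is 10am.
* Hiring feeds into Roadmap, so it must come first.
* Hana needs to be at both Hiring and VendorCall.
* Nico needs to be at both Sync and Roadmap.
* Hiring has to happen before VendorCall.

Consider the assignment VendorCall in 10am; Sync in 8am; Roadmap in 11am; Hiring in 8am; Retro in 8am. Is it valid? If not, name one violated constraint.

Yes

VendorCall can't be earlier than 9am — holds.
Hiring has to happen before VendorCall — holds.
Hana needs to be at both Hiring and VendorCall — holds.
Ivo is required at VendorCall and at Retro — holds.
The VendorCall can't start until after the Sync — holds.
Nico needs to be at both Sync and Roadmap — holds.
The latest acceptable start time for Retro is 10am — holds.
Hiring feeds into Roadmap, so it must come first — holds.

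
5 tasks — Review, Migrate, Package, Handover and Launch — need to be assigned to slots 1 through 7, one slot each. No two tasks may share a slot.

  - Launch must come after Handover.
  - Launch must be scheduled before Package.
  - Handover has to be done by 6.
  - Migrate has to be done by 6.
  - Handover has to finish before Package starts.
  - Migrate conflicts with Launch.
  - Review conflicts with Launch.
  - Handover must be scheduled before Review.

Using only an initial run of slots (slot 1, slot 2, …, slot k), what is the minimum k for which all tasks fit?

5

The precedence chain requires at least 3 distinct slots.
With at most 1 per slot and 5 tasks, at least 5 slots are needed.
5 works (last occupied slot: 5): for example Review -> 4; Launch -> 2; Handover -> 1; Package -> 3; Migrate -> 5.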